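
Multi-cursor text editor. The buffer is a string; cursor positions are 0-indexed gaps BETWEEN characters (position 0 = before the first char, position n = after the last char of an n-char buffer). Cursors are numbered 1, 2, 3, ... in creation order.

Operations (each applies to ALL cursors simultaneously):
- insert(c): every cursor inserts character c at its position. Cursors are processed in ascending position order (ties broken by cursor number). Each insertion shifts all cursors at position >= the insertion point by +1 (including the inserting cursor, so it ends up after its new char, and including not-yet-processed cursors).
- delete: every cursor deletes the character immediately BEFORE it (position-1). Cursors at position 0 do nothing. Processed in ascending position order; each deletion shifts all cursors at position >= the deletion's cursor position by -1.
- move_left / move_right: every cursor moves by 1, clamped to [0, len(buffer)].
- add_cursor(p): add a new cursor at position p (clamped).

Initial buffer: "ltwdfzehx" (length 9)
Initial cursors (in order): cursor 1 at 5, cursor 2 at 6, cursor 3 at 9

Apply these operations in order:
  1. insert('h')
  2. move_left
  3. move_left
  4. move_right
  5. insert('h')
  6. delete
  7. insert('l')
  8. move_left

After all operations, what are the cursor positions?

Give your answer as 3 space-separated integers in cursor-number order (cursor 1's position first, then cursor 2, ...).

Answer: 5 8 13

Derivation:
After op 1 (insert('h')): buffer="ltwdfhzhehxh" (len 12), cursors c1@6 c2@8 c3@12, authorship .....1.2...3
After op 2 (move_left): buffer="ltwdfhzhehxh" (len 12), cursors c1@5 c2@7 c3@11, authorship .....1.2...3
After op 3 (move_left): buffer="ltwdfhzhehxh" (len 12), cursors c1@4 c2@6 c3@10, authorship .....1.2...3
After op 4 (move_right): buffer="ltwdfhzhehxh" (len 12), cursors c1@5 c2@7 c3@11, authorship .....1.2...3
After op 5 (insert('h')): buffer="ltwdfhhzhhehxhh" (len 15), cursors c1@6 c2@9 c3@14, authorship .....11.22...33
After op 6 (delete): buffer="ltwdfhzhehxh" (len 12), cursors c1@5 c2@7 c3@11, authorship .....1.2...3
After op 7 (insert('l')): buffer="ltwdflhzlhehxlh" (len 15), cursors c1@6 c2@9 c3@14, authorship .....11.22...33
After op 8 (move_left): buffer="ltwdflhzlhehxlh" (len 15), cursors c1@5 c2@8 c3@13, authorship .....11.22...33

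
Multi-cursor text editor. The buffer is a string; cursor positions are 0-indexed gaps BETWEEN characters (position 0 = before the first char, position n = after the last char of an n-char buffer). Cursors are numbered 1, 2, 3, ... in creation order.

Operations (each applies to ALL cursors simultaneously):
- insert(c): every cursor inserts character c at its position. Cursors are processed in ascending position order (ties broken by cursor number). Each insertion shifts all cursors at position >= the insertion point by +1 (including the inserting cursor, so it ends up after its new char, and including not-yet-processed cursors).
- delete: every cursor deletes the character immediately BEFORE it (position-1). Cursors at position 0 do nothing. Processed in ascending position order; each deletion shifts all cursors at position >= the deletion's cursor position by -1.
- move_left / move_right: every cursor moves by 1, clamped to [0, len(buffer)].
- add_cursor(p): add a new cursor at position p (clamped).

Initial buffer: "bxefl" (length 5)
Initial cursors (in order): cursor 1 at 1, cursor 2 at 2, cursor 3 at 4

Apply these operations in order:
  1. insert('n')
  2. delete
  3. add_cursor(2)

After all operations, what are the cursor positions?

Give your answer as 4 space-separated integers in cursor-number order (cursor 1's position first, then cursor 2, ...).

After op 1 (insert('n')): buffer="bnxnefnl" (len 8), cursors c1@2 c2@4 c3@7, authorship .1.2..3.
After op 2 (delete): buffer="bxefl" (len 5), cursors c1@1 c2@2 c3@4, authorship .....
After op 3 (add_cursor(2)): buffer="bxefl" (len 5), cursors c1@1 c2@2 c4@2 c3@4, authorship .....

Answer: 1 2 4 2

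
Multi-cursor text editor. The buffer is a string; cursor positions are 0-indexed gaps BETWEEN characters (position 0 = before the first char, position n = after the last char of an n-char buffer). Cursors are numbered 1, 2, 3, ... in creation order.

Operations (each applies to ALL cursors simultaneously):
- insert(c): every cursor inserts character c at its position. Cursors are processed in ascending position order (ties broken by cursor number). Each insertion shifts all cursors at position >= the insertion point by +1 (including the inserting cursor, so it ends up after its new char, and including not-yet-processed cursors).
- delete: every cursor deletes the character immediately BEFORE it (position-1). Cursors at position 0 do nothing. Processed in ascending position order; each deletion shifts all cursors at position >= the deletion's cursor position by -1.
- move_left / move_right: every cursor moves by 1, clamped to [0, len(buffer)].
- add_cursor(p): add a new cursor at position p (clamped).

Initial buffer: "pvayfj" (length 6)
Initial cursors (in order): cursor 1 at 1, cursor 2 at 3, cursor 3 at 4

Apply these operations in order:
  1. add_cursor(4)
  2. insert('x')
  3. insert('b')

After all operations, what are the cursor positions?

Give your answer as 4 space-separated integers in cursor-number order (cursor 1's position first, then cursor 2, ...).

After op 1 (add_cursor(4)): buffer="pvayfj" (len 6), cursors c1@1 c2@3 c3@4 c4@4, authorship ......
After op 2 (insert('x')): buffer="pxvaxyxxfj" (len 10), cursors c1@2 c2@5 c3@8 c4@8, authorship .1..2.34..
After op 3 (insert('b')): buffer="pxbvaxbyxxbbfj" (len 14), cursors c1@3 c2@7 c3@12 c4@12, authorship .11..22.3434..

Answer: 3 7 12 12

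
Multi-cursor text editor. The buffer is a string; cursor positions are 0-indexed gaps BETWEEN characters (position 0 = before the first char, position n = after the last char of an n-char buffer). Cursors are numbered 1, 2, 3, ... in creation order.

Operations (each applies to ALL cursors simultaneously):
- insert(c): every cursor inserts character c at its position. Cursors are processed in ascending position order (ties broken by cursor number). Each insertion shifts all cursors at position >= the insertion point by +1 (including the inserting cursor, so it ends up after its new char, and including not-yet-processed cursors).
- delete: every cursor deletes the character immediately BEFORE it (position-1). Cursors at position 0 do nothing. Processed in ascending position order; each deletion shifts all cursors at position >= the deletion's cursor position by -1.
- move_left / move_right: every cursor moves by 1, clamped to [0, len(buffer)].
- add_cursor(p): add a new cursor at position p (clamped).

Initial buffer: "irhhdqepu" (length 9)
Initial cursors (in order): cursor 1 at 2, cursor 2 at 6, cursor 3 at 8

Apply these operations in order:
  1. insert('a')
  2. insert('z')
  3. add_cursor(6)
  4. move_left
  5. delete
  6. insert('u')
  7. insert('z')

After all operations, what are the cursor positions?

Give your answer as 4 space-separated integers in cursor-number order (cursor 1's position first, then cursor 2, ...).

Answer: 4 12 17 7

Derivation:
After op 1 (insert('a')): buffer="irahhdqaepau" (len 12), cursors c1@3 c2@8 c3@11, authorship ..1....2..3.
After op 2 (insert('z')): buffer="irazhhdqazepazu" (len 15), cursors c1@4 c2@10 c3@14, authorship ..11....22..33.
After op 3 (add_cursor(6)): buffer="irazhhdqazepazu" (len 15), cursors c1@4 c4@6 c2@10 c3@14, authorship ..11....22..33.
After op 4 (move_left): buffer="irazhhdqazepazu" (len 15), cursors c1@3 c4@5 c2@9 c3@13, authorship ..11....22..33.
After op 5 (delete): buffer="irzhdqzepzu" (len 11), cursors c1@2 c4@3 c2@6 c3@9, authorship ..1...2..3.
After op 6 (insert('u')): buffer="iruzuhdquzepuzu" (len 15), cursors c1@3 c4@5 c2@9 c3@13, authorship ..114...22..33.
After op 7 (insert('z')): buffer="iruzzuzhdquzzepuzzu" (len 19), cursors c1@4 c4@7 c2@12 c3@17, authorship ..11144...222..333.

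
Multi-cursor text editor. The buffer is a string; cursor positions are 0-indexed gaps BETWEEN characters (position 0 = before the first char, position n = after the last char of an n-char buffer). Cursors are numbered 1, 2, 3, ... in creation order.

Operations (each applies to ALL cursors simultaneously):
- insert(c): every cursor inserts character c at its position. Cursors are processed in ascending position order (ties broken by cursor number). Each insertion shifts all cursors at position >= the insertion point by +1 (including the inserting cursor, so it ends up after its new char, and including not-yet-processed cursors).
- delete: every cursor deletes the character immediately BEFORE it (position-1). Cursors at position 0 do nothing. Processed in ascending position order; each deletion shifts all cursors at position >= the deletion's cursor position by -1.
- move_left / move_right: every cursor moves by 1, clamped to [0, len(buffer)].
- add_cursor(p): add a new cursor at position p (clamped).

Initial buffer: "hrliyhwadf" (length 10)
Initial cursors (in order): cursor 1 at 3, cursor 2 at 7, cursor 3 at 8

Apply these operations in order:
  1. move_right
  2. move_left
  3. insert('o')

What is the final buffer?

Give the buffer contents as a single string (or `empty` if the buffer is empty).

After op 1 (move_right): buffer="hrliyhwadf" (len 10), cursors c1@4 c2@8 c3@9, authorship ..........
After op 2 (move_left): buffer="hrliyhwadf" (len 10), cursors c1@3 c2@7 c3@8, authorship ..........
After op 3 (insert('o')): buffer="hrloiyhwoaodf" (len 13), cursors c1@4 c2@9 c3@11, authorship ...1....2.3..

Answer: hrloiyhwoaodf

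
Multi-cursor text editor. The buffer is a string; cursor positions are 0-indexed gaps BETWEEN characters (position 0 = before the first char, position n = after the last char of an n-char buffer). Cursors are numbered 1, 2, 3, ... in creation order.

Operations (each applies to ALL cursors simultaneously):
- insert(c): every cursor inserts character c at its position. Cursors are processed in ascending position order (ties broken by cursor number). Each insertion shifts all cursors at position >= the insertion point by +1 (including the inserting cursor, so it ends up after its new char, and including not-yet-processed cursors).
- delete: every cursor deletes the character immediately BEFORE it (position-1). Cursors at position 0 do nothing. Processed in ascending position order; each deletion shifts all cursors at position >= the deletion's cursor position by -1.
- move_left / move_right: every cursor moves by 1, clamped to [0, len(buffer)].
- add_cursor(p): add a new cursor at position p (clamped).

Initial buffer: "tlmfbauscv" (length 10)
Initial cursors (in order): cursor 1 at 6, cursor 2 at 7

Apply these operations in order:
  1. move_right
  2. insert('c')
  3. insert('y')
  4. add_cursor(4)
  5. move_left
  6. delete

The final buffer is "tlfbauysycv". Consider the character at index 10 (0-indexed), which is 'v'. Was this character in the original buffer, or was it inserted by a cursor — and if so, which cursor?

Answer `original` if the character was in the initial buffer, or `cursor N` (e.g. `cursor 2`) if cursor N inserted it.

Answer: original

Derivation:
After op 1 (move_right): buffer="tlmfbauscv" (len 10), cursors c1@7 c2@8, authorship ..........
After op 2 (insert('c')): buffer="tlmfbaucsccv" (len 12), cursors c1@8 c2@10, authorship .......1.2..
After op 3 (insert('y')): buffer="tlmfbaucyscycv" (len 14), cursors c1@9 c2@12, authorship .......11.22..
After op 4 (add_cursor(4)): buffer="tlmfbaucyscycv" (len 14), cursors c3@4 c1@9 c2@12, authorship .......11.22..
After op 5 (move_left): buffer="tlmfbaucyscycv" (len 14), cursors c3@3 c1@8 c2@11, authorship .......11.22..
After op 6 (delete): buffer="tlfbauysycv" (len 11), cursors c3@2 c1@6 c2@8, authorship ......1.2..
Authorship (.=original, N=cursor N): . . . . . . 1 . 2 . .
Index 10: author = original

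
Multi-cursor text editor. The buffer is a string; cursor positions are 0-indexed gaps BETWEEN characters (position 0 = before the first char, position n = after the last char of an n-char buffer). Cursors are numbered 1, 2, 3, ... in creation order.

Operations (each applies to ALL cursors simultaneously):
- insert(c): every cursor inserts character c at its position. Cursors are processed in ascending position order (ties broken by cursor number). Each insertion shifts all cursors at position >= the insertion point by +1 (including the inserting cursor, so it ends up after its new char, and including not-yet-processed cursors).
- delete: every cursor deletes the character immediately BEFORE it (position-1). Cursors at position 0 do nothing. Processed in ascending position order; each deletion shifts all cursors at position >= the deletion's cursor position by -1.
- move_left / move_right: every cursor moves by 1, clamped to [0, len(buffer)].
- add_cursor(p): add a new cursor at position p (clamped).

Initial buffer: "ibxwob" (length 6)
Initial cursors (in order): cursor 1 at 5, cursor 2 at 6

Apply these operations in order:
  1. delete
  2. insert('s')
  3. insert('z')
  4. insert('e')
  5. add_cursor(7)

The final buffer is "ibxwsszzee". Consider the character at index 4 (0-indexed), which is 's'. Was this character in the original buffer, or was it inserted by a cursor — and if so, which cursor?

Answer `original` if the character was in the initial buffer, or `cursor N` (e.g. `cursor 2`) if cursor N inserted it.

After op 1 (delete): buffer="ibxw" (len 4), cursors c1@4 c2@4, authorship ....
After op 2 (insert('s')): buffer="ibxwss" (len 6), cursors c1@6 c2@6, authorship ....12
After op 3 (insert('z')): buffer="ibxwsszz" (len 8), cursors c1@8 c2@8, authorship ....1212
After op 4 (insert('e')): buffer="ibxwsszzee" (len 10), cursors c1@10 c2@10, authorship ....121212
After op 5 (add_cursor(7)): buffer="ibxwsszzee" (len 10), cursors c3@7 c1@10 c2@10, authorship ....121212
Authorship (.=original, N=cursor N): . . . . 1 2 1 2 1 2
Index 4: author = 1

Answer: cursor 1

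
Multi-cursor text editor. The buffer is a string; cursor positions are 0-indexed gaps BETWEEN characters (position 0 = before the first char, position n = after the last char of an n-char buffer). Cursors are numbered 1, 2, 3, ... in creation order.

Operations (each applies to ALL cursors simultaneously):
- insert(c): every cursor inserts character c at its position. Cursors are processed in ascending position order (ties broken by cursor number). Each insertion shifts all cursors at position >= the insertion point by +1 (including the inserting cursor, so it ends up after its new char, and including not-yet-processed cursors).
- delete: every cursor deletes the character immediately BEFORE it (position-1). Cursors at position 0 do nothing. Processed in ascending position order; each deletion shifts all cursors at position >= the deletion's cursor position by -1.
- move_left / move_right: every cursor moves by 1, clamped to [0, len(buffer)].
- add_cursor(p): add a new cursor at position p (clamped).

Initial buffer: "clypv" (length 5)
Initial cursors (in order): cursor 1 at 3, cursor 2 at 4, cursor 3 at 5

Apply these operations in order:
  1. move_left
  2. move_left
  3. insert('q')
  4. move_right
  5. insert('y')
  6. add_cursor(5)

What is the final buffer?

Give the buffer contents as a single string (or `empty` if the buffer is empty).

Answer: cqlyqyyqpyv

Derivation:
After op 1 (move_left): buffer="clypv" (len 5), cursors c1@2 c2@3 c3@4, authorship .....
After op 2 (move_left): buffer="clypv" (len 5), cursors c1@1 c2@2 c3@3, authorship .....
After op 3 (insert('q')): buffer="cqlqyqpv" (len 8), cursors c1@2 c2@4 c3@6, authorship .1.2.3..
After op 4 (move_right): buffer="cqlqyqpv" (len 8), cursors c1@3 c2@5 c3@7, authorship .1.2.3..
After op 5 (insert('y')): buffer="cqlyqyyqpyv" (len 11), cursors c1@4 c2@7 c3@10, authorship .1.12.23.3.
After op 6 (add_cursor(5)): buffer="cqlyqyyqpyv" (len 11), cursors c1@4 c4@5 c2@7 c3@10, authorship .1.12.23.3.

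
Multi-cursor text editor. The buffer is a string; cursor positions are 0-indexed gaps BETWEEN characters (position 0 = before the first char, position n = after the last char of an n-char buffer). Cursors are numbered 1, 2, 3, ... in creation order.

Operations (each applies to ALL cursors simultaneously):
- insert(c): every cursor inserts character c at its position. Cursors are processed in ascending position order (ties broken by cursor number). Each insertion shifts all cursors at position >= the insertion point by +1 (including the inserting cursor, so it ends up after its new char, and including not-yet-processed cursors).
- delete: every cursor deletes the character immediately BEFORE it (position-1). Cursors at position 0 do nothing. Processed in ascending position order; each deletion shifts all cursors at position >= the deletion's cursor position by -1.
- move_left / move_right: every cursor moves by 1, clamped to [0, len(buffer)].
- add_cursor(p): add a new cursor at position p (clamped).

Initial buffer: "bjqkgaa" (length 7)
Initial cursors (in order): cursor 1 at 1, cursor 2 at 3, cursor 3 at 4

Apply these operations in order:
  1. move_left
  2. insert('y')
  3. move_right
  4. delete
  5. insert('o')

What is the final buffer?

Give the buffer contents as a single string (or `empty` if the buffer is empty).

After op 1 (move_left): buffer="bjqkgaa" (len 7), cursors c1@0 c2@2 c3@3, authorship .......
After op 2 (insert('y')): buffer="ybjyqykgaa" (len 10), cursors c1@1 c2@4 c3@6, authorship 1..2.3....
After op 3 (move_right): buffer="ybjyqykgaa" (len 10), cursors c1@2 c2@5 c3@7, authorship 1..2.3....
After op 4 (delete): buffer="yjyygaa" (len 7), cursors c1@1 c2@3 c3@4, authorship 1.23...
After op 5 (insert('o')): buffer="yojyoyogaa" (len 10), cursors c1@2 c2@5 c3@7, authorship 11.2233...

Answer: yojyoyogaa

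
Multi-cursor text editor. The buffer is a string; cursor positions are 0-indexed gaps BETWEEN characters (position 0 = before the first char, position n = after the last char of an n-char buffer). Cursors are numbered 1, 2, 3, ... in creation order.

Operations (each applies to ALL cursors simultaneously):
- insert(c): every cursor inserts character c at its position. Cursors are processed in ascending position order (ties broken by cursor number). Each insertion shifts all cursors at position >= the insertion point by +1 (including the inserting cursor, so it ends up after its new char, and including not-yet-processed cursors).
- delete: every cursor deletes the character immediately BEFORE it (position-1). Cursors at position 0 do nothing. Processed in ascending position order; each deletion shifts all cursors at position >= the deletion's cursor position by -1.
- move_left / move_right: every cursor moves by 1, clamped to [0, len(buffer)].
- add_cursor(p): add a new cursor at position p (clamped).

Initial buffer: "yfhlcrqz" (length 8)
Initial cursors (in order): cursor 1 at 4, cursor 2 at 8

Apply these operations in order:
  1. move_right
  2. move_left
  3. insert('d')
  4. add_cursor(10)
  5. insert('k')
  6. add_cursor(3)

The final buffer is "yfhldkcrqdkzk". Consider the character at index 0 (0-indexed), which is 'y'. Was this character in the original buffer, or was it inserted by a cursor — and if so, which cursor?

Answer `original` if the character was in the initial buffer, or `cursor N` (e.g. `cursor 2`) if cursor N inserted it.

After op 1 (move_right): buffer="yfhlcrqz" (len 8), cursors c1@5 c2@8, authorship ........
After op 2 (move_left): buffer="yfhlcrqz" (len 8), cursors c1@4 c2@7, authorship ........
After op 3 (insert('d')): buffer="yfhldcrqdz" (len 10), cursors c1@5 c2@9, authorship ....1...2.
After op 4 (add_cursor(10)): buffer="yfhldcrqdz" (len 10), cursors c1@5 c2@9 c3@10, authorship ....1...2.
After op 5 (insert('k')): buffer="yfhldkcrqdkzk" (len 13), cursors c1@6 c2@11 c3@13, authorship ....11...22.3
After op 6 (add_cursor(3)): buffer="yfhldkcrqdkzk" (len 13), cursors c4@3 c1@6 c2@11 c3@13, authorship ....11...22.3
Authorship (.=original, N=cursor N): . . . . 1 1 . . . 2 2 . 3
Index 0: author = original

Answer: original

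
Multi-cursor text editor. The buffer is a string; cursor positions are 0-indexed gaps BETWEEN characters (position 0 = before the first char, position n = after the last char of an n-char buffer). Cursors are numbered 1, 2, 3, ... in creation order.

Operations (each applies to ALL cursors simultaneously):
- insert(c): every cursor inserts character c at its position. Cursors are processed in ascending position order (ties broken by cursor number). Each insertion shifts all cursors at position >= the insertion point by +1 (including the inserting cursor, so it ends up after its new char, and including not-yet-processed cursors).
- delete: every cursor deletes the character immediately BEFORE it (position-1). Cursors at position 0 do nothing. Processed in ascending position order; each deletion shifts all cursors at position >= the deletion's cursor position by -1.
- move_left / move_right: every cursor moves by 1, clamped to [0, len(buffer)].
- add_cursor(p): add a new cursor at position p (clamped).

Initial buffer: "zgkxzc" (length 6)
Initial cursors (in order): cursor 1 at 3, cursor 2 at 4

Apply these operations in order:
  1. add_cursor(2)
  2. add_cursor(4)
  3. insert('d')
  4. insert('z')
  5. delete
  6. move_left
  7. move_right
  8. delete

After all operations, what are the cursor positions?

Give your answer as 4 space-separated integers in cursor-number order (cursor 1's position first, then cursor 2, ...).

Answer: 3 4 2 4

Derivation:
After op 1 (add_cursor(2)): buffer="zgkxzc" (len 6), cursors c3@2 c1@3 c2@4, authorship ......
After op 2 (add_cursor(4)): buffer="zgkxzc" (len 6), cursors c3@2 c1@3 c2@4 c4@4, authorship ......
After op 3 (insert('d')): buffer="zgdkdxddzc" (len 10), cursors c3@3 c1@5 c2@8 c4@8, authorship ..3.1.24..
After op 4 (insert('z')): buffer="zgdzkdzxddzzzc" (len 14), cursors c3@4 c1@7 c2@12 c4@12, authorship ..33.11.2424..
After op 5 (delete): buffer="zgdkdxddzc" (len 10), cursors c3@3 c1@5 c2@8 c4@8, authorship ..3.1.24..
After op 6 (move_left): buffer="zgdkdxddzc" (len 10), cursors c3@2 c1@4 c2@7 c4@7, authorship ..3.1.24..
After op 7 (move_right): buffer="zgdkdxddzc" (len 10), cursors c3@3 c1@5 c2@8 c4@8, authorship ..3.1.24..
After op 8 (delete): buffer="zgkxzc" (len 6), cursors c3@2 c1@3 c2@4 c4@4, authorship ......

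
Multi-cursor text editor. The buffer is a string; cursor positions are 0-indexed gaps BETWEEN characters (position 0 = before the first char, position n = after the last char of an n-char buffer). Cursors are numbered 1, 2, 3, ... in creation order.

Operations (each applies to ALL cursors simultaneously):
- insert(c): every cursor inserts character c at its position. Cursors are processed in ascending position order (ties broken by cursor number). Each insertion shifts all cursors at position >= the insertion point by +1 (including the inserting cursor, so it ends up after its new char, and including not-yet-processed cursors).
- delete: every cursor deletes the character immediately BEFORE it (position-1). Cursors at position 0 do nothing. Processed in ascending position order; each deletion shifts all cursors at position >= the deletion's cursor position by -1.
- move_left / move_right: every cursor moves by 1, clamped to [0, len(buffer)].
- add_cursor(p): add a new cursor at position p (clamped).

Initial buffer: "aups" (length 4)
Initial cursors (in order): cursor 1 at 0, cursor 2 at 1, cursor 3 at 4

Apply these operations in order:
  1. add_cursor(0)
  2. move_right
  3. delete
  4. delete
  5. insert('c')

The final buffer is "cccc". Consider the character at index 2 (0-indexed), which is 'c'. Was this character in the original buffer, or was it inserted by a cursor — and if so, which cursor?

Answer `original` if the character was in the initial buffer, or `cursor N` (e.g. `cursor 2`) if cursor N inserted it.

After op 1 (add_cursor(0)): buffer="aups" (len 4), cursors c1@0 c4@0 c2@1 c3@4, authorship ....
After op 2 (move_right): buffer="aups" (len 4), cursors c1@1 c4@1 c2@2 c3@4, authorship ....
After op 3 (delete): buffer="p" (len 1), cursors c1@0 c2@0 c4@0 c3@1, authorship .
After op 4 (delete): buffer="" (len 0), cursors c1@0 c2@0 c3@0 c4@0, authorship 
After op 5 (insert('c')): buffer="cccc" (len 4), cursors c1@4 c2@4 c3@4 c4@4, authorship 1234
Authorship (.=original, N=cursor N): 1 2 3 4
Index 2: author = 3

Answer: cursor 3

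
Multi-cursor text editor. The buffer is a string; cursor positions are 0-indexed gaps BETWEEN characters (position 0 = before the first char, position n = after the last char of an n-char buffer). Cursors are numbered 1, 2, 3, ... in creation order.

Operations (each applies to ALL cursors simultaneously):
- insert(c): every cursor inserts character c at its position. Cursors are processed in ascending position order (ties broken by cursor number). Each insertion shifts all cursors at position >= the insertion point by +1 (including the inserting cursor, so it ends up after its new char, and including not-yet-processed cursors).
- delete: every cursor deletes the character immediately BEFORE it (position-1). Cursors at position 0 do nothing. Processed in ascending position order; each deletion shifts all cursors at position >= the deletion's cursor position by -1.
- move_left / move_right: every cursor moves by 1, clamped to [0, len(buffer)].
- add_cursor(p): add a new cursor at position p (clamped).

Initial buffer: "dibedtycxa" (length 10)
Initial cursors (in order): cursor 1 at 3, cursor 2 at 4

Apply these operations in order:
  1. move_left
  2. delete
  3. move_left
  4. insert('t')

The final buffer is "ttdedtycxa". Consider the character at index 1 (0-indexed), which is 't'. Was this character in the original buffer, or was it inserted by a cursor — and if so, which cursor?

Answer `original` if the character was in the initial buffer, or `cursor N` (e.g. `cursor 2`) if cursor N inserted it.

After op 1 (move_left): buffer="dibedtycxa" (len 10), cursors c1@2 c2@3, authorship ..........
After op 2 (delete): buffer="dedtycxa" (len 8), cursors c1@1 c2@1, authorship ........
After op 3 (move_left): buffer="dedtycxa" (len 8), cursors c1@0 c2@0, authorship ........
After op 4 (insert('t')): buffer="ttdedtycxa" (len 10), cursors c1@2 c2@2, authorship 12........
Authorship (.=original, N=cursor N): 1 2 . . . . . . . .
Index 1: author = 2

Answer: cursor 2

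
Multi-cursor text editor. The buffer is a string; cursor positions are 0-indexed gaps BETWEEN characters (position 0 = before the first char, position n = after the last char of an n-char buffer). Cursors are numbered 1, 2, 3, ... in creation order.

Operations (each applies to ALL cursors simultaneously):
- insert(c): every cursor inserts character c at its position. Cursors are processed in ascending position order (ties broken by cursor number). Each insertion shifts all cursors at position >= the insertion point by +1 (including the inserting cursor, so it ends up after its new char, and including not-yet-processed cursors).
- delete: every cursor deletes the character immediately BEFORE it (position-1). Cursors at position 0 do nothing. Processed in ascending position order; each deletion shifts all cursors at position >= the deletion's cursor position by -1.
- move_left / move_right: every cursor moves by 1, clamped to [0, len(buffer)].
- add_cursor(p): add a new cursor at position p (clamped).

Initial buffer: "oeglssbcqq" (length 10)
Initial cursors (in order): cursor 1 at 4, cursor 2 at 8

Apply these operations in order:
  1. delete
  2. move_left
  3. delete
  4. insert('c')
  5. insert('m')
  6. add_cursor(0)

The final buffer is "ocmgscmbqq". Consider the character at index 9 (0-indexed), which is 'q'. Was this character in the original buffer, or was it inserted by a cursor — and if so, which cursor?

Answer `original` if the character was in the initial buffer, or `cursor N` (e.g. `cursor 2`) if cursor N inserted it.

After op 1 (delete): buffer="oegssbqq" (len 8), cursors c1@3 c2@6, authorship ........
After op 2 (move_left): buffer="oegssbqq" (len 8), cursors c1@2 c2@5, authorship ........
After op 3 (delete): buffer="ogsbqq" (len 6), cursors c1@1 c2@3, authorship ......
After op 4 (insert('c')): buffer="ocgscbqq" (len 8), cursors c1@2 c2@5, authorship .1..2...
After op 5 (insert('m')): buffer="ocmgscmbqq" (len 10), cursors c1@3 c2@7, authorship .11..22...
After op 6 (add_cursor(0)): buffer="ocmgscmbqq" (len 10), cursors c3@0 c1@3 c2@7, authorship .11..22...
Authorship (.=original, N=cursor N): . 1 1 . . 2 2 . . .
Index 9: author = original

Answer: original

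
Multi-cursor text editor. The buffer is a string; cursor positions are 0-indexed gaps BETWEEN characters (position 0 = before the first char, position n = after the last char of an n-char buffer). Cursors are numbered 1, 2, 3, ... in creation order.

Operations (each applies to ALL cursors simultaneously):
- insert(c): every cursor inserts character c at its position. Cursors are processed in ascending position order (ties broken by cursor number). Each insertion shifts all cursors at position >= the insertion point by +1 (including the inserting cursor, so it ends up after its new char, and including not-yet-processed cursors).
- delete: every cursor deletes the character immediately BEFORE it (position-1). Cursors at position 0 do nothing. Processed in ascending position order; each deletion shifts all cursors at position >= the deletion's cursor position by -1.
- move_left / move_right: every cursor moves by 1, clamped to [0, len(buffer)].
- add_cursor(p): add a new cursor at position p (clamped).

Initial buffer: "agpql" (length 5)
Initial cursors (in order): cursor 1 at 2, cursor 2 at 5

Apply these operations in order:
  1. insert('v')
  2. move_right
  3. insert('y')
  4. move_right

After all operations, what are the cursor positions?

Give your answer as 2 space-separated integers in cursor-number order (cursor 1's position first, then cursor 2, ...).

Answer: 6 9

Derivation:
After op 1 (insert('v')): buffer="agvpqlv" (len 7), cursors c1@3 c2@7, authorship ..1...2
After op 2 (move_right): buffer="agvpqlv" (len 7), cursors c1@4 c2@7, authorship ..1...2
After op 3 (insert('y')): buffer="agvpyqlvy" (len 9), cursors c1@5 c2@9, authorship ..1.1..22
After op 4 (move_right): buffer="agvpyqlvy" (len 9), cursors c1@6 c2@9, authorship ..1.1..22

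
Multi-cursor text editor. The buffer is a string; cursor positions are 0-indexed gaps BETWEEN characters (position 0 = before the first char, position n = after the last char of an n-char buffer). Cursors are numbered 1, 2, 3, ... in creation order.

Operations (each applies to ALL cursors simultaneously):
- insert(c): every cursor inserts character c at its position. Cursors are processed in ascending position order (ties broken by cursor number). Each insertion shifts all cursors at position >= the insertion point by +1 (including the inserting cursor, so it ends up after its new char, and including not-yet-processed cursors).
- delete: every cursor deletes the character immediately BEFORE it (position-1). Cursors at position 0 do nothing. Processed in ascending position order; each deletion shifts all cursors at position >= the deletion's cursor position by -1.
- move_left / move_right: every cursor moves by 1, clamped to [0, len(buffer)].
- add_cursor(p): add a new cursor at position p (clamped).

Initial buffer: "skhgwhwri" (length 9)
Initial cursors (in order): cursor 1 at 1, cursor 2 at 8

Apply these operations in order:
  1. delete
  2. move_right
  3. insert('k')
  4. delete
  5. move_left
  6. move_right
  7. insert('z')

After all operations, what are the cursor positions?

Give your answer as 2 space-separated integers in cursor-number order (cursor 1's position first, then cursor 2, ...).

Answer: 2 9

Derivation:
After op 1 (delete): buffer="khgwhwi" (len 7), cursors c1@0 c2@6, authorship .......
After op 2 (move_right): buffer="khgwhwi" (len 7), cursors c1@1 c2@7, authorship .......
After op 3 (insert('k')): buffer="kkhgwhwik" (len 9), cursors c1@2 c2@9, authorship .1......2
After op 4 (delete): buffer="khgwhwi" (len 7), cursors c1@1 c2@7, authorship .......
After op 5 (move_left): buffer="khgwhwi" (len 7), cursors c1@0 c2@6, authorship .......
After op 6 (move_right): buffer="khgwhwi" (len 7), cursors c1@1 c2@7, authorship .......
After op 7 (insert('z')): buffer="kzhgwhwiz" (len 9), cursors c1@2 c2@9, authorship .1......2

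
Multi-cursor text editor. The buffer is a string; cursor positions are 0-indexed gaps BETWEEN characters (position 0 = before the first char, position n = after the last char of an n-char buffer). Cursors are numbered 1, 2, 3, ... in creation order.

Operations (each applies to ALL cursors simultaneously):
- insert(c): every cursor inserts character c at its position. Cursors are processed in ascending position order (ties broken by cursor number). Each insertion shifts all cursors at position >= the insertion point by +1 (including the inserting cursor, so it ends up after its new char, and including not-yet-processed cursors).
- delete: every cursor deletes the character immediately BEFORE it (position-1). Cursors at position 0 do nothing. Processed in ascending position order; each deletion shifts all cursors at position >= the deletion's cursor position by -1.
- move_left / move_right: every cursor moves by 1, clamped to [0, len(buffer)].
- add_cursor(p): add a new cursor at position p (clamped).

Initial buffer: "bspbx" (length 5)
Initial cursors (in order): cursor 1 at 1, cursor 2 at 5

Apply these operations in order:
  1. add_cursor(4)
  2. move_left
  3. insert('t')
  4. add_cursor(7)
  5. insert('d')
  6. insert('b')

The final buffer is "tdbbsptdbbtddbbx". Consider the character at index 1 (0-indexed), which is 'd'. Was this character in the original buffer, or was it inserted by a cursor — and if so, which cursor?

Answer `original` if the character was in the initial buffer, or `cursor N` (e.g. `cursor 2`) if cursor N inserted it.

After op 1 (add_cursor(4)): buffer="bspbx" (len 5), cursors c1@1 c3@4 c2@5, authorship .....
After op 2 (move_left): buffer="bspbx" (len 5), cursors c1@0 c3@3 c2@4, authorship .....
After op 3 (insert('t')): buffer="tbsptbtx" (len 8), cursors c1@1 c3@5 c2@7, authorship 1...3.2.
After op 4 (add_cursor(7)): buffer="tbsptbtx" (len 8), cursors c1@1 c3@5 c2@7 c4@7, authorship 1...3.2.
After op 5 (insert('d')): buffer="tdbsptdbtddx" (len 12), cursors c1@2 c3@7 c2@11 c4@11, authorship 11...33.224.
After op 6 (insert('b')): buffer="tdbbsptdbbtddbbx" (len 16), cursors c1@3 c3@9 c2@15 c4@15, authorship 111...333.22424.
Authorship (.=original, N=cursor N): 1 1 1 . . . 3 3 3 . 2 2 4 2 4 .
Index 1: author = 1

Answer: cursor 1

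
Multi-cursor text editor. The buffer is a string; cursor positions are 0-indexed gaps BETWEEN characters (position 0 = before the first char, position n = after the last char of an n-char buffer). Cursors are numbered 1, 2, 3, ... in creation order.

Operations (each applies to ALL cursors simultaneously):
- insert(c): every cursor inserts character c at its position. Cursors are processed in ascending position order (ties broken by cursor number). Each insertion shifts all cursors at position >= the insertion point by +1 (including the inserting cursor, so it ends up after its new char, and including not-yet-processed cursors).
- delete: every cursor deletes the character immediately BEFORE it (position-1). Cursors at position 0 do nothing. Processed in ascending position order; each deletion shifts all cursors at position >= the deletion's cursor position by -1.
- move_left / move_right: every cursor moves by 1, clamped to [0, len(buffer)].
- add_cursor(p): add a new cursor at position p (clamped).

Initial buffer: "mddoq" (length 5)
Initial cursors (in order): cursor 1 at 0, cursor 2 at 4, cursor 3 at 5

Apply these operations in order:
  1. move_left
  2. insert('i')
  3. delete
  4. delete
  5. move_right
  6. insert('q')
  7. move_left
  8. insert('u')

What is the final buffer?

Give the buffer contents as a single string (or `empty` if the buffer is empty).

After op 1 (move_left): buffer="mddoq" (len 5), cursors c1@0 c2@3 c3@4, authorship .....
After op 2 (insert('i')): buffer="imddioiq" (len 8), cursors c1@1 c2@5 c3@7, authorship 1...2.3.
After op 3 (delete): buffer="mddoq" (len 5), cursors c1@0 c2@3 c3@4, authorship .....
After op 4 (delete): buffer="mdq" (len 3), cursors c1@0 c2@2 c3@2, authorship ...
After op 5 (move_right): buffer="mdq" (len 3), cursors c1@1 c2@3 c3@3, authorship ...
After op 6 (insert('q')): buffer="mqdqqq" (len 6), cursors c1@2 c2@6 c3@6, authorship .1..23
After op 7 (move_left): buffer="mqdqqq" (len 6), cursors c1@1 c2@5 c3@5, authorship .1..23
After op 8 (insert('u')): buffer="muqdqquuq" (len 9), cursors c1@2 c2@8 c3@8, authorship .11..2233

Answer: muqdqquuq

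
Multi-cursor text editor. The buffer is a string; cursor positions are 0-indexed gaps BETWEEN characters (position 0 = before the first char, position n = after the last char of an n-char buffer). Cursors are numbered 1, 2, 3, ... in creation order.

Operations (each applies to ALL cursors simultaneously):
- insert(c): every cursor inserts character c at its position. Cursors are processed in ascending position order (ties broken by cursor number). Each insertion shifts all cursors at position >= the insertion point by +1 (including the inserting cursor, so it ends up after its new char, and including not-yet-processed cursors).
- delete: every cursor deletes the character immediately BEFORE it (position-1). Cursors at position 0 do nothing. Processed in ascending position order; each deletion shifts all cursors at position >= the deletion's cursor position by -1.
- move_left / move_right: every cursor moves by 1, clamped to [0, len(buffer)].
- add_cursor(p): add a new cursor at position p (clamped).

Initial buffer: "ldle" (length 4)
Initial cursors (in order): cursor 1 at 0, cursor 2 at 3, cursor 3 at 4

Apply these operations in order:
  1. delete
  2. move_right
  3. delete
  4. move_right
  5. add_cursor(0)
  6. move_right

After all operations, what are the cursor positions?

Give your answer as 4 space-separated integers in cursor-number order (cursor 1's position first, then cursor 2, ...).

Answer: 0 0 0 0

Derivation:
After op 1 (delete): buffer="ld" (len 2), cursors c1@0 c2@2 c3@2, authorship ..
After op 2 (move_right): buffer="ld" (len 2), cursors c1@1 c2@2 c3@2, authorship ..
After op 3 (delete): buffer="" (len 0), cursors c1@0 c2@0 c3@0, authorship 
After op 4 (move_right): buffer="" (len 0), cursors c1@0 c2@0 c3@0, authorship 
After op 5 (add_cursor(0)): buffer="" (len 0), cursors c1@0 c2@0 c3@0 c4@0, authorship 
After op 6 (move_right): buffer="" (len 0), cursors c1@0 c2@0 c3@0 c4@0, authorship 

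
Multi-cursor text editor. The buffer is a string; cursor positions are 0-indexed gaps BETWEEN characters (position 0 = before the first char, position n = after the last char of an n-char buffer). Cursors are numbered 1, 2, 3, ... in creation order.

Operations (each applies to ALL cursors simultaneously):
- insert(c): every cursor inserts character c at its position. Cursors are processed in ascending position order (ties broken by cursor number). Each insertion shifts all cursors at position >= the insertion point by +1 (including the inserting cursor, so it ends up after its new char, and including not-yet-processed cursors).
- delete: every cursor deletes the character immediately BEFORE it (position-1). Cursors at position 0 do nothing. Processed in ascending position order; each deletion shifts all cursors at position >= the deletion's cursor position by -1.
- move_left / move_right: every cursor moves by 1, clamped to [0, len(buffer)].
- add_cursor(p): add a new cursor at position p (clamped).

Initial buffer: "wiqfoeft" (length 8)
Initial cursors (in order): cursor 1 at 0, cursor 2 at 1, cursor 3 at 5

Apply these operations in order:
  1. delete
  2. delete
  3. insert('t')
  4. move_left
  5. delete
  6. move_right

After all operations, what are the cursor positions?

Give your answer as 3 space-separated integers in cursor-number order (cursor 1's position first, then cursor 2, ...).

Answer: 1 1 3

Derivation:
After op 1 (delete): buffer="iqfeft" (len 6), cursors c1@0 c2@0 c3@3, authorship ......
After op 2 (delete): buffer="iqeft" (len 5), cursors c1@0 c2@0 c3@2, authorship .....
After op 3 (insert('t')): buffer="ttiqteft" (len 8), cursors c1@2 c2@2 c3@5, authorship 12..3...
After op 4 (move_left): buffer="ttiqteft" (len 8), cursors c1@1 c2@1 c3@4, authorship 12..3...
After op 5 (delete): buffer="titeft" (len 6), cursors c1@0 c2@0 c3@2, authorship 2.3...
After op 6 (move_right): buffer="titeft" (len 6), cursors c1@1 c2@1 c3@3, authorship 2.3...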